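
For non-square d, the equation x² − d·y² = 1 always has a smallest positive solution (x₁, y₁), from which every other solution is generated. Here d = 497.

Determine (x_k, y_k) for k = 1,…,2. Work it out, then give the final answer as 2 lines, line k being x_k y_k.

[22; 3,2,2,5,6,5,2,2,3,44] for √497; ℓ=10 ⇒ convergent index 9
i=0: a=22 ⇒ p=22, q=1
i=1: a=3 ⇒ p=67, q=3
…
i=3: a=2 ⇒ p=379, q=17
i=4: a=5 ⇒ p=2051, q=92
…
i=7: a=2 ⇒ p=143637, q=6443
i=8: a=2 ⇒ p=352750, q=15823
i=9: a=3 ⇒ p=1201887, q=53912
→ (1201887, 53912).  Check: 1201887²=1444532360769, 497·53912²=1444532360768, difference 1.
(x_2, y_2) = (1201887·1201887 + 497·53912·53912, 1201887·53912 + 53912·1201887) = (2889064721537, 129592263888)

1201887 53912
2889064721537 129592263888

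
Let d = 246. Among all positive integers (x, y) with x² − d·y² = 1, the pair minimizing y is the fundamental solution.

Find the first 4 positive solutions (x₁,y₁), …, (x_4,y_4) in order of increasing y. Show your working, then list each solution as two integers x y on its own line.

88805 5662
15772656049 1005627820
2801381440774085 178609557104538
497553357680112580801 31722843436331366360

√246 → a₀=15, period (1,2,5,1,14,1,5,2,1,30); ℓ=10 even so k=9
a_0=15:  p_0=15·1+0=15,  q_0=15·0+1=1
…
a_6=1:  p_6=1·4423+298=4721,  q_6=1·282+19=301
a_7=5:  p_7=5·4721+4423=28028,  q_7=5·301+282=1787
a_8=2:  p_8=2·28028+4721=60777,  q_8=2·1787+301=3875
a_9=1:  p_9=1·60777+28028=88805,  q_9=1·3875+1787=5662
fundamental: x₁=88805, y₁=5662  (since 7886328025 − 246·32058244 = 1)
(88805+5662√246)^2 = 15772656049 + 1005627820√246
(88805+5662√246)^3 = 2801381440774085 + 178609557104538√246
(88805+5662√246)^4 = 497553357680112580801 + 31722843436331366360√246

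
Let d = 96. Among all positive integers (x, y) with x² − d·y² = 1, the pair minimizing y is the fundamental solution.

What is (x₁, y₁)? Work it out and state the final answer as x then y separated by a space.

49 5

d=96: √d = [9; 1,3,1,18] (ℓ=4, even), read p_3/q_3
k=0  a_k=9  p_k/q_k = 9/1
k=1  a_k=1  p_k/q_k = 10/1
k=2  a_k=3  p_k/q_k = 39/4
k=3  a_k=1  p_k/q_k = 49/5
fundamental: x₁=49, y₁=5  (since 2401 − 96·25 = 1)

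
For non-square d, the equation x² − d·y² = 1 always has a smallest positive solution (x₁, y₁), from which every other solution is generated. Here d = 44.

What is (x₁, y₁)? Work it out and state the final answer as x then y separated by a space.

199 30

√44 → a₀=6, period (1,1,1,2,1,1,1,12); ℓ=8 even so k=7
i=0: a=6 ⇒ p=6, q=1
…
i=2: a=1 ⇒ p=13, q=2
i=3: a=1 ⇒ p=20, q=3
i=4: a=2 ⇒ p=53, q=8
i=5: a=1 ⇒ p=73, q=11
i=6: a=1 ⇒ p=126, q=19
i=7: a=1 ⇒ p=199, q=30
fundamental: x₁=199, y₁=30  (since 39601 − 44·900 = 1)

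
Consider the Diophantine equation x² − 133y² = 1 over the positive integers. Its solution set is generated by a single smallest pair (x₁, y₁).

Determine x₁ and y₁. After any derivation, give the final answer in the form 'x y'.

2588599 224460

√133 = [11; 1,1,7,5,1,…,1,1,22, …], period ℓ=16 (even) → k=15
a_0=11:  p_0=11·1+0=11,  q_0=11·0+1=1
a_1=1:  p_1=1·11+1=12,  q_1=1·1+0=1
a_2=1:  p_2=1·12+11=23,  q_2=1·1+1=2
…
a_8=2:  p_8=2·3010+1949=7969,  q_8=2·261+169=691
a_9=1:  p_9=1·7969+3010=10979,  q_9=1·691+261=952
a_10=1:  p_10=1·10979+7969=18948,  q_10=1·952+691=1643
…
a_14=1:  p_14=1·1210008+168583=1378591,  q_14=1·104921+14618=119539
a_15=1:  p_15=1·1378591+1210008=2588599,  q_15=1·119539+104921=224460
→ (2588599, 224460).  Check: 2588599²=6700844782801, 133·224460²=6700844782800, difference 1.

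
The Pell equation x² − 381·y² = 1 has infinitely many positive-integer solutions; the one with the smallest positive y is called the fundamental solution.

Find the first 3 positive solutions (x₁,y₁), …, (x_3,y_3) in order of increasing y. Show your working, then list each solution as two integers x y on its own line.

√381 → a₀=19, period (1,1,12,1,1,38); ℓ=6 even so k=5
i=0: a=19 ⇒ p=19, q=1
…
i=2: a=1 ⇒ p=39, q=2
i=3: a=12 ⇒ p=488, q=25
i=4: a=1 ⇒ p=527, q=27
i=5: a=1 ⇒ p=1015, q=52
→ (1015, 52).  Check: 1015²=1030225, 381·52²=1030224, difference 1.
(1015+52√381)^2 = 2060449 + 105560√381
(1015+52√381)^3 = 4182710455 + 214286748√381

1015 52
2060449 105560
4182710455 214286748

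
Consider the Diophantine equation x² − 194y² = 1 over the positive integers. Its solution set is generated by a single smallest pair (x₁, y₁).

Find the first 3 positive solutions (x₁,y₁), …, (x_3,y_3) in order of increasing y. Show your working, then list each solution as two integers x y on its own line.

√194 = [13; 1,12,1,26, …], period ℓ=4 (even) → k=3
step 0: (13, 1)  from 13·(1,0) + (0,1)
step 1: (14, 1)  from 1·(13,1) + (1,0)
step 2: (181, 13)  from 12·(14,1) + (13,1)
step 3: (195, 14)  from 1·(181,13) + (14,1)
fundamental: x₁=195, y₁=14  (since 38025 − 194·196 = 1)
n=2: (195,14)∘(195,14) = (195·195+194·14·14, 195·14+14·195) = (76049,5460)
n=3: (76049,5460)∘(195,14) = (195·76049+194·14·5460, 195·5460+14·76049) = (29658915,2129386)

195 14
76049 5460
29658915 2129386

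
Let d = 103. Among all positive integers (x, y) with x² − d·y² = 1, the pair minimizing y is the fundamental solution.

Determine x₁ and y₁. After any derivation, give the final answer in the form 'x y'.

√103 → a₀=10, period (6,1,2,1,1,9,1,1,2,1,6,20); ℓ=12 even so k=11
k=0  a_k=10  p_k/q_k = 10/1
…
k=3  a_k=2  p_k/q_k = 203/20
k=4  a_k=1  p_k/q_k = 274/27
…
k=6  a_k=9  p_k/q_k = 4567/450
…
k=10  a_k=1  p_k/q_k = 33877/3338
k=11  a_k=6  p_k/q_k = 227528/22419
(x₁, y₁) = (227528, 22419);  227528² − 103·22419² = 1 ✓

227528 22419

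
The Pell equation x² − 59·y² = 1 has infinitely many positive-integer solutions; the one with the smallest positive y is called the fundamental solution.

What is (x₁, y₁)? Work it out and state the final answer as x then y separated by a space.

[7; 1,2,7,2,1,14] for √59; ℓ=6 ⇒ convergent index 5
a_0=7:  p_0=7·1+0=7,  q_0=7·0+1=1
…
a_4=2:  p_4=2·169+23=361,  q_4=2·22+3=47
a_5=1:  p_5=1·361+169=530,  q_5=1·47+22=69
fundamental: x₁=530, y₁=69  (since 280900 − 59·4761 = 1)

530 69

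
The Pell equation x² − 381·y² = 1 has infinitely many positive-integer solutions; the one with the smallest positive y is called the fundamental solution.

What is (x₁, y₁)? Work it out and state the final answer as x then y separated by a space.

1015 52

√381 → a₀=19, period (1,1,12,1,1,38); ℓ=6 even so k=5
step 0: (19, 1)  from 19·(1,0) + (0,1)
step 1: (20, 1)  from 1·(19,1) + (1,0)
step 2: (39, 2)  from 1·(20,1) + (19,1)
step 3: (488, 25)  from 12·(39,2) + (20,1)
step 4: (527, 27)  from 1·(488,25) + (39,2)
step 5: (1015, 52)  from 1·(527,27) + (488,25)
fundamental: x₁=1015, y₁=52  (since 1030225 − 381·2704 = 1)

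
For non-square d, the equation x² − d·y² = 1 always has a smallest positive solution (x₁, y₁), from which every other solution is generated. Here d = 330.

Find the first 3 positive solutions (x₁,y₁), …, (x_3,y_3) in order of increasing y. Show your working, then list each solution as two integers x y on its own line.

109 6
23761 1308
5179789 285138

d=330: √d = [18; 6,36] (ℓ=2, even), read p_1/q_1
i=0: a=18 ⇒ p=18, q=1
i=1: a=6 ⇒ p=109, q=6
→ (109, 6).  Check: 109²=11881, 330·6²=11880, difference 1.
(x_2, y_2) = (109·109 + 330·6·6, 109·6 + 6·109) = (23761, 1308)
(x_3, y_3) = (109·23761 + 330·6·1308, 109·1308 + 6·23761) = (5179789, 285138)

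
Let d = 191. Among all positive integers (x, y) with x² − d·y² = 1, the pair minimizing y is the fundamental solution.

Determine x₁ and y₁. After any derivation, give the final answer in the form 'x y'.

8994000 650783

√191 = [13; 1,4,1,1,3,…,4,1,26, …], period ℓ=16 (even) → k=15
step 0: (13, 1)  from 13·(1,0) + (0,1)
…
step 2: (69, 5)  from 4·(14,1) + (13,1)
step 3: (83, 6)  from 1·(69,5) + (14,1)
step 4: (152, 11)  from 1·(83,6) + (69,5)
…
step 6: (1230, 89)  from 2·(539,39) + (152,11)
step 7: (2999, 217)  from 2·(1230,89) + (539,39)
step 8: (40217, 2910)  from 13·(2999,217) + (1230,89)
…
step 10: (207083, 14984)  from 2·(83433,6037) + (40217,2910)
step 11: (704682, 50989)  from 3·(207083,14984) + (83433,6037)
…
step 14: (7377553, 533821)  from 4·(1616447,116962) + (911765,65973)
step 15: (8994000, 650783)  from 1·(7377553,533821) + (1616447,116962)
→ (8994000, 650783).  Check: 8994000²=80892036000000, 191·650783²=80892035999999, difference 1.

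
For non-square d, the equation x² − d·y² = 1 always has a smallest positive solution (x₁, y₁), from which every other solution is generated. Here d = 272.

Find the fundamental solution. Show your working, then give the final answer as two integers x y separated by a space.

33 2

[16; 2,32] for √272; ℓ=2 ⇒ convergent index 1
step 0: (16, 1)  from 16·(1,0) + (0,1)
step 1: (33, 2)  from 2·(16,1) + (1,0)
fundamental: x₁=33, y₁=2  (since 1089 − 272·4 = 1)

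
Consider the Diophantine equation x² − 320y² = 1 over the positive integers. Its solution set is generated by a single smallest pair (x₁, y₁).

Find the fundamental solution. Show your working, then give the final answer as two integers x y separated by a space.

d=320: √d = [17; 1,7,1,34] (ℓ=4, even), read p_3/q_3
i=0: a=17 ⇒ p=17, q=1
…
i=2: a=7 ⇒ p=143, q=8
i=3: a=1 ⇒ p=161, q=9
fundamental: x₁=161, y₁=9  (since 25921 − 320·81 = 1)

161 9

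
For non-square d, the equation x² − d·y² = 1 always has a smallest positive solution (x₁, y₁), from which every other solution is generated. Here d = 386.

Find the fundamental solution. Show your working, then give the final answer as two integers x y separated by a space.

111555 5678

[19; 1,1,1,4,1,18,1,4,1,1,1,38] for √386; ℓ=12 ⇒ convergent index 11
i=0: a=19 ⇒ p=19, q=1
i=1: a=1 ⇒ p=20, q=1
i=2: a=1 ⇒ p=39, q=2
…
i=8: a=4 ⇒ p=32771, q=1668
…
i=10: a=1 ⇒ p=72163, q=3673
i=11: a=1 ⇒ p=111555, q=5678
→ (111555, 5678).  Check: 111555²=12444518025, 386·5678²=12444518024, difference 1.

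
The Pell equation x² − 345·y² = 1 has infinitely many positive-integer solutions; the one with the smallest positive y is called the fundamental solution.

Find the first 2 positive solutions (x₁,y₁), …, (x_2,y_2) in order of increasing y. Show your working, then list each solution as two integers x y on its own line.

d=345: √d = [18; 1,1,2,1,6,1,2,1,1,36] (ℓ=10, even), read p_9/q_9
k=0  a_k=18  p_k/q_k = 18/1
k=1  a_k=1  p_k/q_k = 19/1
…
k=3  a_k=2  p_k/q_k = 93/5
k=4  a_k=1  p_k/q_k = 130/7
k=5  a_k=6  p_k/q_k = 873/47
k=6  a_k=1  p_k/q_k = 1003/54
…
k=8  a_k=1  p_k/q_k = 3882/209
k=9  a_k=1  p_k/q_k = 6761/364
→ (6761, 364).  Check: 6761²=45711121, 345·364²=45711120, difference 1.
k=2:  x_2 = 6761·6761+345·364·364 = 91422241,  y_2 = 6761·364+364·6761 = 4922008

6761 364
91422241 4922008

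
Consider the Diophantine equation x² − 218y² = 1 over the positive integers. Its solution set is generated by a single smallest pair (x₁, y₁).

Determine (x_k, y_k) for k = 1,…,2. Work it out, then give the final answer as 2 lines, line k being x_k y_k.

126003 8534
31753512017 2150619204

[14; 1,3,3,1,28] for √218; ℓ=5 ⇒ convergent index 9
k=0  a_k=14  p_k/q_k = 14/1
…
k=5  a_k=28  p_k/q_k = 7220/489
k=6  a_k=1  p_k/q_k = 7471/506
k=7  a_k=3  p_k/q_k = 29633/2007
k=8  a_k=3  p_k/q_k = 96370/6527
k=9  a_k=1  p_k/q_k = 126003/8534
(x₁, y₁) = (126003, 8534);  126003² − 218·8534² = 1 ✓
n=2: (126003,8534)∘(126003,8534) = (126003·126003+218·8534·8534, 126003·8534+8534·126003) = (31753512017,2150619204)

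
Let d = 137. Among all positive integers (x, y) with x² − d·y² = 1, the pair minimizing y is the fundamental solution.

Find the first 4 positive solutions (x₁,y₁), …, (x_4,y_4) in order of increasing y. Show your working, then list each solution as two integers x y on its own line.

√137 → a₀=11, period (1,2,2,1,1,2,2,1,22); ℓ=9 odd so k=17
i=0: a=11 ⇒ p=11, q=1
i=1: a=1 ⇒ p=12, q=1
…
i=6: a=2 ⇒ p=515, q=44
i=7: a=2 ⇒ p=1229, q=105
…
i=10: a=1 ⇒ p=41341, q=3532
…
i=15: a=2 ⇒ p=1796332, q=153471
i=16: a=2 ⇒ p=4286741, q=366241
i=17: a=1 ⇒ p=6083073, q=519712
→ (6083073, 519712).  Check: 6083073²=37003777123329, 137·519712²=37003777123328, difference 1.
(6083073+519712√137)^2 = 74007554246657 + 6322892069952√137
(6083073+519712√137)^3 = 900386710067742990849 + 76925228065277725280√137
(6083073+519712√137)^4 = 10954236171143757109591351297 + 935883555725460013412300928√137

6083073 519712
74007554246657 6322892069952
900386710067742990849 76925228065277725280
10954236171143757109591351297 935883555725460013412300928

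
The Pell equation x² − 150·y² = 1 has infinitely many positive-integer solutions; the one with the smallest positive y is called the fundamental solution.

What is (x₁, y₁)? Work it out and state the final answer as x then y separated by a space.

√150 → a₀=12, period (4,24); ℓ=2 even so k=1
a_0=12:  p_0=12·1+0=12,  q_0=12·0+1=1
a_1=4:  p_1=4·12+1=49,  q_1=4·1+0=4
(x₁, y₁) = (49, 4);  49² − 150·4² = 1 ✓

49 4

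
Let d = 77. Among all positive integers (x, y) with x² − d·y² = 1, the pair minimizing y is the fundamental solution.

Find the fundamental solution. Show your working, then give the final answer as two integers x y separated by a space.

√77 = [8; 1,3,2,3,1,16, …], period ℓ=6 (even) → k=5
step 0: (8, 1)  from 8·(1,0) + (0,1)
…
step 3: (79, 9)  from 2·(35,4) + (9,1)
step 4: (272, 31)  from 3·(79,9) + (35,4)
step 5: (351, 40)  from 1·(272,31) + (79,9)
fundamental: x₁=351, y₁=40  (since 123201 − 77·1600 = 1)

351 40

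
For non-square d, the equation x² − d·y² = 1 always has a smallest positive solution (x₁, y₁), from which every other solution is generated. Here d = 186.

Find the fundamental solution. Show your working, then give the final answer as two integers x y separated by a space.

7501 550

√186 → a₀=13, period (1,1,1,3,4,3,1,1,1,26); ℓ=10 even so k=9
a_0=13:  p_0=13·1+0=13,  q_0=13·0+1=1
a_1=1:  p_1=1·13+1=14,  q_1=1·1+0=1
a_2=1:  p_2=1·14+13=27,  q_2=1·1+1=2
a_3=1:  p_3=1·27+14=41,  q_3=1·2+1=3
a_4=3:  p_4=3·41+27=150,  q_4=3·3+2=11
a_5=4:  p_5=4·150+41=641,  q_5=4·11+3=47
a_6=3:  p_6=3·641+150=2073,  q_6=3·47+11=152
a_7=1:  p_7=1·2073+641=2714,  q_7=1·152+47=199
a_8=1:  p_8=1·2714+2073=4787,  q_8=1·199+152=351
a_9=1:  p_9=1·4787+2714=7501,  q_9=1·351+199=550
(x₁, y₁) = (7501, 550);  7501² − 186·550² = 1 ✓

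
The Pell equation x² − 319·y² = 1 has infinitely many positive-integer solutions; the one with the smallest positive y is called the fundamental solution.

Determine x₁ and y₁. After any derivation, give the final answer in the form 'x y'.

[17; 1,6,5,1,4,…,6,1,34] for √319; ℓ=14 ⇒ convergent index 13
step 0: (17, 1)  from 17·(1,0) + (0,1)
step 1: (18, 1)  from 1·(17,1) + (1,0)
step 2: (125, 7)  from 6·(18,1) + (17,1)
…
step 7: (15628, 875)  from 1·(11913,667) + (3715,208)
step 8: (58797, 3292)  from 3·(15628,875) + (11913,667)
step 9: (250816, 14043)  from 4·(58797,3292) + (15628,875)
step 10: (309613, 17335)  from 1·(250816,14043) + (58797,3292)
step 11: (1798881, 100718)  from 5·(309613,17335) + (250816,14043)
step 12: (11102899, 621643)  from 6·(1798881,100718) + (309613,17335)
step 13: (12901780, 722361)  from 1·(11102899,621643) + (1798881,100718)
→ (12901780, 722361).  Check: 12901780²=166455927168400, 319·722361²=166455927168399, difference 1.

12901780 722361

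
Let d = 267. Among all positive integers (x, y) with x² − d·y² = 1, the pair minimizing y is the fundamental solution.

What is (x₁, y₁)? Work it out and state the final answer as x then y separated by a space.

√267 = [16; 2,1,15,1,2,32, …], period ℓ=6 (even) → k=5
k=0  a_k=16  p_k/q_k = 16/1
…
k=2  a_k=1  p_k/q_k = 49/3
k=3  a_k=15  p_k/q_k = 768/47
k=4  a_k=1  p_k/q_k = 817/50
k=5  a_k=2  p_k/q_k = 2402/147
(x₁, y₁) = (2402, 147);  2402² − 267·147² = 1 ✓

2402 147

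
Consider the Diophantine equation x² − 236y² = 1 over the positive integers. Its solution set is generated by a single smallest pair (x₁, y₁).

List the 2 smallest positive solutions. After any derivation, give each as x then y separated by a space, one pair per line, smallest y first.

√236 → a₀=15, period (2,1,3,5,1,6,1,5,3,1,2,30); ℓ=12 even so k=11
a_0=15:  p_0=15·1+0=15,  q_0=15·0+1=1
…
a_2=1:  p_2=1·31+15=46,  q_2=1·2+1=3
…
a_7=1:  p_7=1·7251+1060=8311,  q_7=1·472+69=541
…
a_9=3:  p_9=3·48806+8311=154729,  q_9=3·3177+541=10072
a_10=1:  p_10=1·154729+48806=203535,  q_10=1·10072+3177=13249
a_11=2:  p_11=2·203535+154729=561799,  q_11=2·13249+10072=36570
(x₁, y₁) = (561799, 36570);  561799² − 236·36570² = 1 ✓
k=2:  x_2 = 561799·561799+236·36570·36570 = 631236232801,  y_2 = 561799·36570+36570·561799 = 41089978860

561799 36570
631236232801 41089978860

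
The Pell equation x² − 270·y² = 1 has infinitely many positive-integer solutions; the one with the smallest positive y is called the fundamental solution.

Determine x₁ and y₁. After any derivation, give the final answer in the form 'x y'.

5291 322

√270 = [16; 2,3,6,3,2,32, …], period ℓ=6 (even) → k=5
step 0: (16, 1)  from 16·(1,0) + (0,1)
step 1: (33, 2)  from 2·(16,1) + (1,0)
…
step 4: (2284, 139)  from 3·(723,44) + (115,7)
step 5: (5291, 322)  from 2·(2284,139) + (723,44)
(x₁, y₁) = (5291, 322);  5291² − 270·322² = 1 ✓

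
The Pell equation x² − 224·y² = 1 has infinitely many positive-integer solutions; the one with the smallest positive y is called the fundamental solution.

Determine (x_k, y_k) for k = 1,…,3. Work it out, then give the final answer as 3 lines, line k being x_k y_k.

√224 = [14; 1,28, …], period ℓ=2 (even) → k=1
step 0: (14, 1)  from 14·(1,0) + (0,1)
step 1: (15, 1)  from 1·(14,1) + (1,0)
fundamental: x₁=15, y₁=1  (since 225 − 224·1 = 1)
(x_2, y_2) = (15·15 + 224·1·1, 15·1 + 1·15) = (449, 30)
(x_3, y_3) = (15·449 + 224·1·30, 15·30 + 1·449) = (13455, 899)

15 1
449 30
13455 899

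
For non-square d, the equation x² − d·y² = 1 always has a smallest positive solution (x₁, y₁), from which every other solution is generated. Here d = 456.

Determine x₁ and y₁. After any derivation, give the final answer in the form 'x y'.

1025 48

[21; 2,1,4,1,2,42] for √456; ℓ=6 ⇒ convergent index 5
step 0: (21, 1)  from 21·(1,0) + (0,1)
…
step 2: (64, 3)  from 1·(43,2) + (21,1)
…
step 4: (363, 17)  from 1·(299,14) + (64,3)
step 5: (1025, 48)  from 2·(363,17) + (299,14)
→ (1025, 48).  Check: 1025²=1050625, 456·48²=1050624, difference 1.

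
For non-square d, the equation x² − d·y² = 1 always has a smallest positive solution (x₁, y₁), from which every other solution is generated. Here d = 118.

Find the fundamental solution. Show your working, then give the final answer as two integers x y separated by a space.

306917 28254

√118 → a₀=10, period (1,6,3,2,10,2,3,6,1,20); ℓ=10 even so k=9
a_0=10:  p_0=10·1+0=10,  q_0=10·0+1=1
a_1=1:  p_1=1·10+1=11,  q_1=1·1+0=1
a_2=6:  p_2=6·11+10=76,  q_2=6·1+1=7
a_3=3:  p_3=3·76+11=239,  q_3=3·7+1=22
…
a_5=10:  p_5=10·554+239=5779,  q_5=10·51+22=532
a_6=2:  p_6=2·5779+554=12112,  q_6=2·532+51=1115
a_7=3:  p_7=3·12112+5779=42115,  q_7=3·1115+532=3877
a_8=6:  p_8=6·42115+12112=264802,  q_8=6·3877+1115=24377
a_9=1:  p_9=1·264802+42115=306917,  q_9=1·24377+3877=28254
(x₁, y₁) = (306917, 28254);  306917² − 118·28254² = 1 ✓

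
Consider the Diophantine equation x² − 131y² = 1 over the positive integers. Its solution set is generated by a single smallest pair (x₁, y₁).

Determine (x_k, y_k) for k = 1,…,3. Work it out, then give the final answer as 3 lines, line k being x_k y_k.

10610 927
225144199 19670940
4777559892170 417417345873

√131 → a₀=11, period (2,4,11,4,2,22); ℓ=6 even so k=5
i=0: a=11 ⇒ p=11, q=1
i=1: a=2 ⇒ p=23, q=2
i=2: a=4 ⇒ p=103, q=9
i=3: a=11 ⇒ p=1156, q=101
i=4: a=4 ⇒ p=4727, q=413
i=5: a=2 ⇒ p=10610, q=927
(x₁, y₁) = (10610, 927);  10610² − 131·927² = 1 ✓
k=2:  x_2 = 10610·10610+131·927·927 = 225144199,  y_2 = 10610·927+927·10610 = 19670940
k=3:  x_3 = 10610·225144199+131·927·19670940 = 4777559892170,  y_3 = 10610·19670940+927·225144199 = 417417345873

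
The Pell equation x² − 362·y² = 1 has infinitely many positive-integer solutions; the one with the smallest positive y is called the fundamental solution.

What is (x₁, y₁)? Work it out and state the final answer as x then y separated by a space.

√362 = [19; 38, …], period ℓ=1 (odd) → k=1
a_0=19:  p_0=19·1+0=19,  q_0=19·0+1=1
a_1=38:  p_1=38·19+1=723,  q_1=38·1+0=38
→ (723, 38).  Check: 723²=522729, 362·38²=522728, difference 1.

723 38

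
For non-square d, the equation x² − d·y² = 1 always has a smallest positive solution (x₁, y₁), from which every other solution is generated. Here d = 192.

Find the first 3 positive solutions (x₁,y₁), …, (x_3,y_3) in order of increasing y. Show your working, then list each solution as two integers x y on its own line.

√192 = [13; 1,5,1,26, …], period ℓ=4 (even) → k=3
a_0=13:  p_0=13·1+0=13,  q_0=13·0+1=1
a_1=1:  p_1=1·13+1=14,  q_1=1·1+0=1
a_2=5:  p_2=5·14+13=83,  q_2=5·1+1=6
a_3=1:  p_3=1·83+14=97,  q_3=1·6+1=7
→ (97, 7).  Check: 97²=9409, 192·7²=9408, difference 1.
k=2:  x_2 = 97·97+192·7·7 = 18817,  y_2 = 97·7+7·97 = 1358
k=3:  x_3 = 97·18817+192·7·1358 = 3650401,  y_3 = 97·1358+7·18817 = 263445

97 7
18817 1358
3650401 263445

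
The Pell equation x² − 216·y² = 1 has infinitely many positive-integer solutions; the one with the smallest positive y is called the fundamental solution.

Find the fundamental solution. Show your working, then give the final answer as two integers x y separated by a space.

√216 = [14; 1,2,3,2,1,28, …], period ℓ=6 (even) → k=5
a_0=14:  p_0=14·1+0=14,  q_0=14·0+1=1
a_1=1:  p_1=1·14+1=15,  q_1=1·1+0=1
…
a_4=2:  p_4=2·147+44=338,  q_4=2·10+3=23
a_5=1:  p_5=1·338+147=485,  q_5=1·23+10=33
(x₁, y₁) = (485, 33);  485² − 216·33² = 1 ✓

485 33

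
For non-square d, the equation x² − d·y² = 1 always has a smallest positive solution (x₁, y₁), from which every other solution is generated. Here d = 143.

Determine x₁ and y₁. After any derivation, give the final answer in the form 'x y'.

√143 → a₀=11, period (1,22); ℓ=2 even so k=1
a_0=11:  p_0=11·1+0=11,  q_0=11·0+1=1
a_1=1:  p_1=1·11+1=12,  q_1=1·1+0=1
(x₁, y₁) = (12, 1);  12² − 143·1² = 1 ✓

12 1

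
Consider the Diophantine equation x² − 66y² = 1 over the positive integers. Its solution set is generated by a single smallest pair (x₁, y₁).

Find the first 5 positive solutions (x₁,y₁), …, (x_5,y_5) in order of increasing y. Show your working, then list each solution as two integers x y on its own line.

65 8
8449 1040
1098305 135192
142771201 17573920
18559157825 2284474408

[8; 8,16] for √66; ℓ=2 ⇒ convergent index 1
k=0  a_k=8  p_k/q_k = 8/1
k=1  a_k=8  p_k/q_k = 65/8
→ (65, 8).  Check: 65²=4225, 66·8²=4224, difference 1.
(x_2, y_2) = (65·65 + 66·8·8, 65·8 + 8·65) = (8449, 1040)
(x_3, y_3) = (65·8449 + 66·8·1040, 65·1040 + 8·8449) = (1098305, 135192)
(x_4, y_4) = (65·1098305 + 66·8·135192, 65·135192 + 8·1098305) = (142771201, 17573920)
(x_5, y_5) = (65·142771201 + 66·8·17573920, 65·17573920 + 8·142771201) = (18559157825, 2284474408)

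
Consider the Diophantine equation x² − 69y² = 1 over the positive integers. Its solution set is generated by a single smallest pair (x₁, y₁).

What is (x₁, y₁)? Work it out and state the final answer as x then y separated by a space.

[8; 3,3,1,4,1,3,3,16] for √69; ℓ=8 ⇒ convergent index 7
step 0: (8, 1)  from 8·(1,0) + (0,1)
step 1: (25, 3)  from 3·(8,1) + (1,0)
…
step 6: (2384, 287)  from 3·(623,75) + (515,62)
step 7: (7775, 936)  from 3·(2384,287) + (623,75)
→ (7775, 936).  Check: 7775²=60450625, 69·936²=60450624, difference 1.

7775 936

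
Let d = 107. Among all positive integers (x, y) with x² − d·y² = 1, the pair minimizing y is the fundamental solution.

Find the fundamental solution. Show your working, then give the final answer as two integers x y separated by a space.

d=107: √d = [10; 2,1,9,1,2,20] (ℓ=6, even), read p_5/q_5
a_0=10:  p_0=10·1+0=10,  q_0=10·0+1=1
…
a_2=1:  p_2=1·21+10=31,  q_2=1·2+1=3
…
a_4=1:  p_4=1·300+31=331,  q_4=1·29+3=32
a_5=2:  p_5=2·331+300=962,  q_5=2·32+29=93
→ (962, 93).  Check: 962²=925444, 107·93²=925443, difference 1.

962 93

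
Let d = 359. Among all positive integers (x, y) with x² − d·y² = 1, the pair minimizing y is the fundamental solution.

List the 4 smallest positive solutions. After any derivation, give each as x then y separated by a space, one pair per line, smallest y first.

[18; 1,17,1,36] for √359; ℓ=4 ⇒ convergent index 3
step 0: (18, 1)  from 18·(1,0) + (0,1)
step 1: (19, 1)  from 1·(18,1) + (1,0)
step 2: (341, 18)  from 17·(19,1) + (18,1)
step 3: (360, 19)  from 1·(341,18) + (19,1)
→ (360, 19).  Check: 360²=129600, 359·19²=129599, difference 1.
(360+19√359)^2 = 259199 + 13680√359
(360+19√359)^3 = 186622920 + 9849581√359
(360+19√359)^4 = 134368243201 + 7091684640√359

360 19
259199 13680
186622920 9849581
134368243201 7091684640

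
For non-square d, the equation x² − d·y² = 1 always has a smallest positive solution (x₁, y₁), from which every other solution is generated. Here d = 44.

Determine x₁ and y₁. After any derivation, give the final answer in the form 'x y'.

d=44: √d = [6; 1,1,1,2,1,1,1,12] (ℓ=8, even), read p_7/q_7
i=0: a=6 ⇒ p=6, q=1
i=1: a=1 ⇒ p=7, q=1
…
i=3: a=1 ⇒ p=20, q=3
i=4: a=2 ⇒ p=53, q=8
…
i=6: a=1 ⇒ p=126, q=19
i=7: a=1 ⇒ p=199, q=30
→ (199, 30).  Check: 199²=39601, 44·30²=39600, difference 1.

199 30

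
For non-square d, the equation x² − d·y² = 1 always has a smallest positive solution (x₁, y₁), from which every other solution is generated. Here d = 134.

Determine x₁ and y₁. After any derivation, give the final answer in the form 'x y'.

d=134: √d = [11; 1,1,2,1,3,…,1,1,22] (ℓ=14, even), read p_13/q_13
step 0: (11, 1)  from 11·(1,0) + (0,1)
step 1: (12, 1)  from 1·(11,1) + (1,0)
step 2: (23, 2)  from 1·(12,1) + (11,1)
step 3: (58, 5)  from 2·(23,2) + (12,1)
step 4: (81, 7)  from 1·(58,5) + (23,2)
step 5: (301, 26)  from 3·(81,7) + (58,5)
…
step 7: (4121, 356)  from 10·(382,33) + (301,26)
step 8: (4503, 389)  from 1·(4121,356) + (382,33)
…
step 10: (22133, 1912)  from 1·(17630,1523) + (4503,389)
step 11: (61896, 5347)  from 2·(22133,1912) + (17630,1523)
step 12: (84029, 7259)  from 1·(61896,5347) + (22133,1912)
step 13: (145925, 12606)  from 1·(84029,7259) + (61896,5347)
(x₁, y₁) = (145925, 12606);  145925² − 134·12606² = 1 ✓

145925 12606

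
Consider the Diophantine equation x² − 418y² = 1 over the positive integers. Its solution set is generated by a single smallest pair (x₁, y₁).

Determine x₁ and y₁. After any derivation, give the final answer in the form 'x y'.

[20; 2,4,20,4,2,40] for √418; ℓ=6 ⇒ convergent index 5
step 0: (20, 1)  from 20·(1,0) + (0,1)
…
step 3: (3721, 182)  from 20·(184,9) + (41,2)
step 4: (15068, 737)  from 4·(3721,182) + (184,9)
step 5: (33857, 1656)  from 2·(15068,737) + (3721,182)
(x₁, y₁) = (33857, 1656);  33857² − 418·1656² = 1 ✓

33857 1656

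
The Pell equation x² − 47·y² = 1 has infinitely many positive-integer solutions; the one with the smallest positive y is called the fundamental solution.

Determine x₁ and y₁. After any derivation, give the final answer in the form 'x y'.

48 7

d=47: √d = [6; 1,5,1,12] (ℓ=4, even), read p_3/q_3
i=0: a=6 ⇒ p=6, q=1
…
i=2: a=5 ⇒ p=41, q=6
i=3: a=1 ⇒ p=48, q=7
→ (48, 7).  Check: 48²=2304, 47·7²=2303, difference 1.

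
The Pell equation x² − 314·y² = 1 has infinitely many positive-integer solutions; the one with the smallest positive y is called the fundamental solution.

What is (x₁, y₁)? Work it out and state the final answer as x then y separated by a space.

392499 22150

[17; 1,2,1,1,2,1,34] for √314; ℓ=7 ⇒ convergent index 13
k=0  a_k=17  p_k/q_k = 17/1
k=1  a_k=1  p_k/q_k = 18/1
k=2  a_k=2  p_k/q_k = 53/3
k=3  a_k=1  p_k/q_k = 71/4
k=4  a_k=1  p_k/q_k = 124/7
k=5  a_k=2  p_k/q_k = 319/18
k=6  a_k=1  p_k/q_k = 443/25
k=7  a_k=34  p_k/q_k = 15381/868
k=8  a_k=1  p_k/q_k = 15824/893
k=9  a_k=2  p_k/q_k = 47029/2654
k=10  a_k=1  p_k/q_k = 62853/3547
…
k=12  a_k=2  p_k/q_k = 282617/15949
k=13  a_k=1  p_k/q_k = 392499/22150
fundamental: x₁=392499, y₁=22150  (since 154055465001 − 314·490622500 = 1)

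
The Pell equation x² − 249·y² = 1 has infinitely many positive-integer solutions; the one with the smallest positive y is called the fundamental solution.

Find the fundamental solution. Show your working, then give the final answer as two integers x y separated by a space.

√249 = [15; 1,3,1,1,5,…,3,1,30, …], period ℓ=16 (even) → k=15
k=0  a_k=15  p_k/q_k = 15/1
k=1  a_k=1  p_k/q_k = 16/1
k=2  a_k=3  p_k/q_k = 63/4
k=3  a_k=1  p_k/q_k = 79/5
k=4  a_k=1  p_k/q_k = 142/9
k=5  a_k=5  p_k/q_k = 789/50
k=6  a_k=1  p_k/q_k = 931/59
…
k=12  a_k=1  p_k/q_k = 1017351/64472
k=13  a_k=1  p_k/q_k = 1884116/119401
k=14  a_k=3  p_k/q_k = 6669699/422675
k=15  a_k=1  p_k/q_k = 8553815/542076
fundamental: x₁=8553815, y₁=542076  (since 73167751054225 − 249·293846389776 = 1)

8553815 542076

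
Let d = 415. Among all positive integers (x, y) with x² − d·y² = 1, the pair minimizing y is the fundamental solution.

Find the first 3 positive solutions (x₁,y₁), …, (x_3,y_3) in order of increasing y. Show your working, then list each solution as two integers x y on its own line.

18412804 903849
678062702284831 33284788965192
24970071273761872339444 1225732590794885332887

d=415: √d = [20; 2,1,2,4,6,…,1,2,40] (ℓ=16, even), read p_15/q_15
a_0=20:  p_0=20·1+0=20,  q_0=20·0+1=1
…
a_2=1:  p_2=1·41+20=61,  q_2=1·2+1=3
…
a_6=1:  p_6=1·4441+713=5154,  q_6=1·218+35=253
a_7=1:  p_7=1·5154+4441=9595,  q_7=1·253+218=471
…
a_9=1:  p_9=1·33939+9595=43534,  q_9=1·1666+471=2137
…
a_11=6:  p_11=6·77473+43534=508372,  q_11=6·3803+2137=24955
a_12=4:  p_12=4·508372+77473=2110961,  q_12=4·24955+3803=103623
a_13=2:  p_13=2·2110961+508372=4730294,  q_13=2·103623+24955=232201
a_14=1:  p_14=1·4730294+2110961=6841255,  q_14=1·232201+103623=335824
a_15=2:  p_15=2·6841255+4730294=18412804,  q_15=2·335824+232201=903849
(x₁, y₁) = (18412804, 903849);  18412804² − 415·903849² = 1 ✓
(18412804+903849√415)^2 = 678062702284831 + 33284788965192√415
(18412804+903849√415)^3 = 24970071273761872339444 + 1225732590794885332887√415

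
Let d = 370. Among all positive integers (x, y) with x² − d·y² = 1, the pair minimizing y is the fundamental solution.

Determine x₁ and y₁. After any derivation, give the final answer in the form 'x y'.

213859 11118

√370 → a₀=19, period (4,4,38); ℓ=3 odd so k=5
a_0=19:  p_0=19·1+0=19,  q_0=19·0+1=1
…
a_2=4:  p_2=4·77+19=327,  q_2=4·4+1=17
a_3=38:  p_3=38·327+77=12503,  q_3=38·17+4=650
a_4=4:  p_4=4·12503+327=50339,  q_4=4·650+17=2617
a_5=4:  p_5=4·50339+12503=213859,  q_5=4·2617+650=11118
(x₁, y₁) = (213859, 11118);  213859² − 370·11118² = 1 ✓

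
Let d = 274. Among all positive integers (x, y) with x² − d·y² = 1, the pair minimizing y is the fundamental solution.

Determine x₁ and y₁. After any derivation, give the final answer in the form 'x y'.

[16; 1,1,4,4,1,1,32] for √274; ℓ=7 ⇒ convergent index 13
step 0: (16, 1)  from 16·(1,0) + (0,1)
step 1: (17, 1)  from 1·(16,1) + (1,0)
…
step 3: (149, 9)  from 4·(33,2) + (17,1)
step 4: (629, 38)  from 4·(149,9) + (33,2)
step 5: (778, 47)  from 1·(629,38) + (149,9)
step 6: (1407, 85)  from 1·(778,47) + (629,38)
step 7: (45802, 2767)  from 32·(1407,85) + (778,47)
step 8: (47209, 2852)  from 1·(45802,2767) + (1407,85)
step 9: (93011, 5619)  from 1·(47209,2852) + (45802,2767)
…
step 11: (1770023, 106931)  from 4·(419253,25328) + (93011,5619)
step 12: (2189276, 132259)  from 1·(1770023,106931) + (419253,25328)
step 13: (3959299, 239190)  from 1·(2189276,132259) + (1770023,106931)
→ (3959299, 239190).  Check: 3959299²=15676048571401, 274·239190²=15676048571400, difference 1.

3959299 239190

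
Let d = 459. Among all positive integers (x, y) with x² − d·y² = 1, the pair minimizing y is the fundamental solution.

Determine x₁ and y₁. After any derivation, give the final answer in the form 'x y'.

d=459: √d = [21; 2,2,1,4,21,4,1,2,2,42] (ℓ=10, even), read p_9/q_9
step 0: (21, 1)  from 21·(1,0) + (0,1)
…
step 3: (150, 7)  from 1·(107,5) + (43,2)
…
step 5: (14997, 700)  from 21·(707,33) + (150,7)
step 6: (60695, 2833)  from 4·(14997,700) + (707,33)
…
step 8: (212079, 9899)  from 2·(75692,3533) + (60695,2833)
step 9: (499850, 23331)  from 2·(212079,9899) + (75692,3533)
(x₁, y₁) = (499850, 23331);  499850² − 459·23331² = 1 ✓

499850 23331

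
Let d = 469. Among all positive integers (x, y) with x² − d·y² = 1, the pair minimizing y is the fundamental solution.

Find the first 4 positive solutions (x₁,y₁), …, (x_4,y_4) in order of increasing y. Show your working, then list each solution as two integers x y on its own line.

√469 → a₀=21, period (1,1,1,10,6,10,1,1,1,42); ℓ=10 even so k=9
a_0=21:  p_0=21·1+0=21,  q_0=21·0+1=1
…
a_3=1:  p_3=1·43+22=65,  q_3=1·2+1=3
…
a_5=6:  p_5=6·693+65=4223,  q_5=6·32+3=195
a_6=10:  p_6=10·4223+693=42923,  q_6=10·195+32=1982
a_7=1:  p_7=1·42923+4223=47146,  q_7=1·1982+195=2177
a_8=1:  p_8=1·47146+42923=90069,  q_8=1·2177+1982=4159
a_9=1:  p_9=1·90069+47146=137215,  q_9=1·4159+2177=6336
(x₁, y₁) = (137215, 6336);  137215² − 469·6336² = 1 ✓
k=2:  x_2 = 137215·137215+469·6336·6336 = 37655912449,  y_2 = 137215·6336+6336·137215 = 1738788480
k=3:  x_3 = 137215·37655912449+469·6336·1738788480 = 10333912053241855,  y_3 = 137215·1738788480+6336·37655912449 = 477175722560064
k=4:  x_4 = 137215·10333912053241855+469·6336·477175722560064 = 2835935484733506355201,  y_4 = 137215·477175722560064+6336·10333912053241855 = 130951333540419575040

137215 6336
37655912449 1738788480
10333912053241855 477175722560064
2835935484733506355201 130951333540419575040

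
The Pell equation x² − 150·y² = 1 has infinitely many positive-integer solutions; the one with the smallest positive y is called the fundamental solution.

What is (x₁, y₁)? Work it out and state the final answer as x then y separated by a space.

49 4

√150 = [12; 4,24, …], period ℓ=2 (even) → k=1
step 0: (12, 1)  from 12·(1,0) + (0,1)
step 1: (49, 4)  from 4·(12,1) + (1,0)
→ (49, 4).  Check: 49²=2401, 150·4²=2400, difference 1.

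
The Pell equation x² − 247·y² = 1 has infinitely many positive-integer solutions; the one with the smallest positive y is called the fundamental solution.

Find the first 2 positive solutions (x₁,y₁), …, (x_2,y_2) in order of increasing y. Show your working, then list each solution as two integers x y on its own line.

85292 5427
14549450527 925759368

d=247: √d = [15; 1,2,1,1,9,1,9,1,1,2,1,30] (ℓ=12, even), read p_11/q_11
i=0: a=15 ⇒ p=15, q=1
i=1: a=1 ⇒ p=16, q=1
i=2: a=2 ⇒ p=47, q=3
i=3: a=1 ⇒ p=63, q=4
i=4: a=1 ⇒ p=110, q=7
i=5: a=9 ⇒ p=1053, q=67
i=6: a=1 ⇒ p=1163, q=74
i=7: a=9 ⇒ p=11520, q=733
i=8: a=1 ⇒ p=12683, q=807
i=9: a=1 ⇒ p=24203, q=1540
i=10: a=2 ⇒ p=61089, q=3887
i=11: a=1 ⇒ p=85292, q=5427
(x₁, y₁) = (85292, 5427);  85292² − 247·5427² = 1 ✓
n=2: (85292,5427)∘(85292,5427) = (85292·85292+247·5427·5427, 85292·5427+5427·85292) = (14549450527,925759368)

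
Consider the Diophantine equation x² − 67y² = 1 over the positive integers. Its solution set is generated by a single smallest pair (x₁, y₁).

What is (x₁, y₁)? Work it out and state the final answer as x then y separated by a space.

d=67: √d = [8; 5,2,1,1,7,1,1,2,5,16] (ℓ=10, even), read p_9/q_9
step 0: (8, 1)  from 8·(1,0) + (0,1)
…
step 2: (90, 11)  from 2·(41,5) + (8,1)
…
step 4: (221, 27)  from 1·(131,16) + (90,11)
step 5: (1678, 205)  from 7·(221,27) + (131,16)
step 6: (1899, 232)  from 1·(1678,205) + (221,27)
step 7: (3577, 437)  from 1·(1899,232) + (1678,205)
step 8: (9053, 1106)  from 2·(3577,437) + (1899,232)
step 9: (48842, 5967)  from 5·(9053,1106) + (3577,437)
fundamental: x₁=48842, y₁=5967  (since 2385540964 − 67·35605089 = 1)

48842 5967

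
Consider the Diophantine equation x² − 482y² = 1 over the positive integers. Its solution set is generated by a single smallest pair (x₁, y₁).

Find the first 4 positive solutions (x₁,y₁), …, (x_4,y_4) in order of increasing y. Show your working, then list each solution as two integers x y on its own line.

[21; 1,20,1,42] for √482; ℓ=4 ⇒ convergent index 3
a_0=21:  p_0=21·1+0=21,  q_0=21·0+1=1
…
a_2=20:  p_2=20·22+21=461,  q_2=20·1+1=21
a_3=1:  p_3=1·461+22=483,  q_3=1·21+1=22
→ (483, 22).  Check: 483²=233289, 482·22²=233288, difference 1.
k=2:  x_2 = 483·483+482·22·22 = 466577,  y_2 = 483·22+22·483 = 21252
k=3:  x_3 = 483·466577+482·22·21252 = 450712899,  y_3 = 483·21252+22·466577 = 20529410
k=4:  x_4 = 483·450712899+482·22·20529410 = 435388193857,  y_4 = 483·20529410+22·450712899 = 19831388808

483 22
466577 21252
450712899 20529410
435388193857 19831388808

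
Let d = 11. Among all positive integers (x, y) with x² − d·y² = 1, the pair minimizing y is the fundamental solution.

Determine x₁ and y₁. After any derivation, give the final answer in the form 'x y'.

d=11: √d = [3; 3,6] (ℓ=2, even), read p_1/q_1
k=0  a_k=3  p_k/q_k = 3/1
k=1  a_k=3  p_k/q_k = 10/3
fundamental: x₁=10, y₁=3  (since 100 − 11·9 = 1)

10 3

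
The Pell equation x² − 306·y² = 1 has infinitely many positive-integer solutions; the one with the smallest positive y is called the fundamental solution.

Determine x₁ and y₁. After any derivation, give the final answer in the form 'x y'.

35 2

[17; 2,34] for √306; ℓ=2 ⇒ convergent index 1
step 0: (17, 1)  from 17·(1,0) + (0,1)
step 1: (35, 2)  from 2·(17,1) + (1,0)
fundamental: x₁=35, y₁=2  (since 1225 − 306·4 = 1)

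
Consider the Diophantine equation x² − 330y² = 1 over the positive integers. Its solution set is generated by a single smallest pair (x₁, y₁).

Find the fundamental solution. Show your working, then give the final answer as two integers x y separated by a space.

√330 = [18; 6,36, …], period ℓ=2 (even) → k=1
k=0  a_k=18  p_k/q_k = 18/1
k=1  a_k=6  p_k/q_k = 109/6
(x₁, y₁) = (109, 6);  109² − 330·6² = 1 ✓

109 6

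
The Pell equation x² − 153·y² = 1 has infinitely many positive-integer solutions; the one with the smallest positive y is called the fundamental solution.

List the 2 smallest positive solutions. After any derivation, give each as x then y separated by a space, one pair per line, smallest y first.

2177 176
9478657 766304

√153 = [12; 2,1,2,2,2,1,2,24, …], period ℓ=8 (even) → k=7
a_0=12:  p_0=12·1+0=12,  q_0=12·0+1=1
…
a_2=1:  p_2=1·25+12=37,  q_2=1·2+1=3
…
a_6=1:  p_6=1·569+235=804,  q_6=1·46+19=65
a_7=2:  p_7=2·804+569=2177,  q_7=2·65+46=176
(x₁, y₁) = (2177, 176);  2177² − 153·176² = 1 ✓
k=2:  x_2 = 2177·2177+153·176·176 = 9478657,  y_2 = 2177·176+176·2177 = 766304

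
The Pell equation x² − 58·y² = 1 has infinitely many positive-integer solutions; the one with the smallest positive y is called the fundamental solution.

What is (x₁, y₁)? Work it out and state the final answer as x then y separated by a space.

19603 2574

√58 → a₀=7, period (1,1,1,1,1,1,14); ℓ=7 odd so k=13
step 0: (7, 1)  from 7·(1,0) + (0,1)
…
step 2: (15, 2)  from 1·(8,1) + (7,1)
step 3: (23, 3)  from 1·(15,2) + (8,1)
step 4: (38, 5)  from 1·(23,3) + (15,2)
step 5: (61, 8)  from 1·(38,5) + (23,3)
…
step 10: (4539, 596)  from 1·(2993,393) + (1546,203)
…
step 12: (12071, 1585)  from 1·(7532,989) + (4539,596)
step 13: (19603, 2574)  from 1·(12071,1585) + (7532,989)
→ (19603, 2574).  Check: 19603²=384277609, 58·2574²=384277608, difference 1.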